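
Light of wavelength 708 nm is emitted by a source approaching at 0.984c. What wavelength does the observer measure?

β = 0.984
Wavelength Doppler factor = √(0.016/1.984) = √(0.0080645) = 0.08980
λ_obs = 708 × 0.08980 = 63.58 nm (blueshift)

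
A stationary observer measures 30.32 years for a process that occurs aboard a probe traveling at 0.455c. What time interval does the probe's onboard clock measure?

Dilated time Δt = 30.32 years
γ = 1/√(1 - 0.455²) = 1.123
Δt₀ = Δt/γ = 30.32/1.123 = 27.00 years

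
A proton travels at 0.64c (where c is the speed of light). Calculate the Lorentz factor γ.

v/c = 0.64, so (v/c)² = 0.4096
1 - (v/c)² = 0.5904
γ = 1/√(0.5904) = 1.301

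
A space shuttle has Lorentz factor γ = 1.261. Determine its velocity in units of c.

From γ = 1/√(1 - v²/c²):
1/γ² = 1/1.261² = 0.6289
v²/c² = 1 - 0.6289 = 0.3711
v/c = √(0.3711) = 0.6092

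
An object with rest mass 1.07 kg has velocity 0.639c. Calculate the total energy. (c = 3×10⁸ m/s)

γ = 1/√(1 - 0.639²) = 1.300
mc² = 1.07 × (3×10⁸)² = 9.630×10¹⁶ J
E = γmc² = 1.300 × 9.630×10¹⁶ = 1.252×10¹⁷ J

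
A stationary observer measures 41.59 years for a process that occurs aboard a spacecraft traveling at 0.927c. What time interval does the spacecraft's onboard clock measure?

Dilated time Δt = 41.59 years
γ = 1/√(1 - 0.927²) = 2.666
Δt₀ = Δt/γ = 41.59/2.666 = 15.60 years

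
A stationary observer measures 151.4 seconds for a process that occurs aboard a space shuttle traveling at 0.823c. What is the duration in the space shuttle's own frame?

Dilated time Δt = 151.4 seconds
γ = 1/√(1 - 0.823²) = 1.7604
Δt₀ = Δt/γ = 151.4/1.7604 = 86.00 seconds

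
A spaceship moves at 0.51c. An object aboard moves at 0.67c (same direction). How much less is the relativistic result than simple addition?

Classical: u' + v = 0.67 + 0.51 = 1.18c
Relativistic: u = (0.67 + 0.51)/(1 + 0.3417) = 1.18/1.3417 = 0.8795c
Difference: 1.18 - 0.8795 = 0.3005c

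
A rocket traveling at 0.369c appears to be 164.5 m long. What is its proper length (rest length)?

Contracted length L = 164.5 m
γ = 1/√(1 - 0.369²) = 1.076
L₀ = γL = 1.076 × 164.5 = 177.0 m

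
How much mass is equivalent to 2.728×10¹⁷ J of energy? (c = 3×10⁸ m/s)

From E = mc², we get m = E/c²
c² = (3×10⁸)² = 9×10¹⁶ m²/s²
m = 2.728×10¹⁷ / 9×10¹⁶ = 3.031 kg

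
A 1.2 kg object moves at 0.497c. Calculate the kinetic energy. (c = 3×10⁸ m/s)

γ = 1/√(1 - 0.497²) = 1.1524
γ - 1 = 0.1524
KE = (γ-1)mc² = 0.1524 × 1.2 × (3×10⁸)² = 1.646×10¹⁶ J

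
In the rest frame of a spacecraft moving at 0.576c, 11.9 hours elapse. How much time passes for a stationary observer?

Proper time Δt₀ = 11.9 hours
γ = 1/√(1 - 0.576²) = 1.2233
Δt = γΔt₀ = 1.2233 × 11.9 = 14.56 hours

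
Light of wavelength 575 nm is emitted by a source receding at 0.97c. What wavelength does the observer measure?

β = 0.97
Wavelength Doppler factor = √(1.97/0.03) = √(65.667) = 8.1035
λ_obs = 575 × 8.1035 = 4660 nm (redshift)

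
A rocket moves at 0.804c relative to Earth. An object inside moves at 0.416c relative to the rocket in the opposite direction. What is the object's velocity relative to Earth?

Object's velocity in rocket frame is u' = -0.416c
u = (u' + v)/(1 + u'v/c²) = (v - 0.416)/(1 - 0.416·v/c²)
Numerator: 0.804 - 0.416 = 0.388
Denominator: 1 - 0.334464 = 0.665536
u = 0.388/0.665536 = 0.5830c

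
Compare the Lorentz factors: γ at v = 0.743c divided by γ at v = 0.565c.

γ₁ = 1/√(1 - 0.743²) = 1.494
γ₂ = 1/√(1 - 0.565²) = 1.212
γ₁/γ₂ = 1.494/1.212 = 1.233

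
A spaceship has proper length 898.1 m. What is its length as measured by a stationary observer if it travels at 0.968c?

Proper length L₀ = 898.1 m
γ = 1/√(1 - 0.968²) = 3.985
L = L₀/γ = 898.1/3.985 = 225.4 m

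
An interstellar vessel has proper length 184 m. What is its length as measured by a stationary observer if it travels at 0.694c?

Proper length L₀ = 184 m
γ = 1/√(1 - 0.694²) = 1.389
L = L₀/γ = 184/1.389 = 132.5 m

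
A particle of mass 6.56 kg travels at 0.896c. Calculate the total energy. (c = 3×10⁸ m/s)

γ = 1/√(1 - 0.896²) = 2.252
mc² = 6.56 × (3×10⁸)² = 5.904×10¹⁷ J
E = γmc² = 2.252 × 5.904×10¹⁷ = 1.330×10¹⁸ J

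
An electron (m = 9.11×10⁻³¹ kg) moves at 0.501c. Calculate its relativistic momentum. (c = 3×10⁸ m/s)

γ = 1/√(1 - 0.501²) = 1.1555
v = 0.501 × 3×10⁸ = 1.503×10⁸ m/s
p = γmv = 1.1555 × 9.11×10⁻³¹ × 1.503×10⁸ = 1.582×10⁻²² kg·m/s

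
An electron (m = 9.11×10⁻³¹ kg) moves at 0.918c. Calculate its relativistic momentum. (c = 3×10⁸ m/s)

γ = 1/√(1 - 0.918²) = 2.5216
v = 0.918 × 3×10⁸ = 2.754×10⁸ m/s
p = γmv = 2.5216 × 9.11×10⁻³¹ × 2.754×10⁸ = 6.326×10⁻²² kg·m/s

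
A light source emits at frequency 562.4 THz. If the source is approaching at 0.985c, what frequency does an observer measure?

β = v/c = 0.985
(1+β)/(1-β) = 1.985/0.015 = 132.333
Doppler factor = √(132.333) = 11.504
f_obs = 562.4 × 11.504 = 6470 THz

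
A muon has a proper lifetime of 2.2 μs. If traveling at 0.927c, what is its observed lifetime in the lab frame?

Proper lifetime τ₀ = 2.2 μs
γ = 1/√(1 - 0.927²) = 2.6662
τ = γτ₀ = 2.6662 × 2.2 μs = 5.866 μs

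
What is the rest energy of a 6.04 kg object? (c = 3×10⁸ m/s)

c² = (3×10⁸)² = 9.000×10¹⁶ m²/s²
E₀ = mc² = 6.04 × 9.000×10¹⁶ = 5.436×10¹⁷ J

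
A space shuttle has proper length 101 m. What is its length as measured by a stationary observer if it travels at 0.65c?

Proper length L₀ = 101 m
γ = 1/√(1 - 0.65²) = 1.316
L = L₀/γ = 101/1.316 = 76.75 m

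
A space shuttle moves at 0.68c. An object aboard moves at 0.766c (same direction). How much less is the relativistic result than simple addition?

Classical: u' + v = 0.766 + 0.68 = 1.446c
Relativistic: u = (0.766 + 0.68)/(1 + 0.52088) = 1.446/1.52088 = 0.9508c
Difference: 1.446 - 0.9508 = 0.4952c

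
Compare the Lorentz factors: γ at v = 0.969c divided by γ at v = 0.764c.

γ₁ = 1/√(1 - 0.969²) = 4.048
γ₂ = 1/√(1 - 0.764²) = 1.550
γ₁/γ₂ = 4.048/1.550 = 2.612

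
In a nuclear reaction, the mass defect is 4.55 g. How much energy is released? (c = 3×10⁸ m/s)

Convert mass defect: Δm = 4.55 g = 0.00455 kg
E = Δm·c² = 0.00455 × (3×10⁸)²
= 0.00455 × 9×10¹⁶ = 4.095×10¹⁴ J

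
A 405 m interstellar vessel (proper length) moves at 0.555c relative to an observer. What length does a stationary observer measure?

Proper length L₀ = 405 m
γ = 1/√(1 - 0.555²) = 1.202
L = L₀/γ = 405/1.202 = 336.9 m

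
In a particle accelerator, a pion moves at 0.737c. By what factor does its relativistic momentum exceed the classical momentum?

p_rel = γmv, p_class = mv
Ratio = γ = 1/√(1 - 0.737²)
= 1/√(0.456831) = 1.480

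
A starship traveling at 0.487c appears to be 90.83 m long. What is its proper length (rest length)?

Contracted length L = 90.83 m
γ = 1/√(1 - 0.487²) = 1.145
L₀ = γL = 1.145 × 90.83 = 104.0 m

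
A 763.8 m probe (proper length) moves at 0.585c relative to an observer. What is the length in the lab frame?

Proper length L₀ = 763.8 m
γ = 1/√(1 - 0.585²) = 1.233
L = L₀/γ = 763.8/1.233 = 619.5 m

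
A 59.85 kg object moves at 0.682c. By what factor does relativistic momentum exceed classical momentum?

p_rel = γmv, p_class = mv
Ratio = γ = 1/√(1 - 0.682²) = 1.367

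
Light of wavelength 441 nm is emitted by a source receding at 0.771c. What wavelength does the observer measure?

β = 0.771
Wavelength Doppler factor = √(1.771/0.229) = √(7.734) = 2.781
λ_obs = 441 × 2.781 = 1226 nm (redshift)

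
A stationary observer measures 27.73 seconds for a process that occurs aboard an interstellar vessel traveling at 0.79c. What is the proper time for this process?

Dilated time Δt = 27.73 seconds
γ = 1/√(1 - 0.79²) = 1.631
Δt₀ = Δt/γ = 27.73/1.631 = 17.00 seconds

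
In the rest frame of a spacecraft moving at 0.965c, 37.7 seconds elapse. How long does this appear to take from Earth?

Proper time Δt₀ = 37.7 seconds
γ = 1/√(1 - 0.965²) = 3.813
Δt = γΔt₀ = 3.813 × 37.7 = 143.8 seconds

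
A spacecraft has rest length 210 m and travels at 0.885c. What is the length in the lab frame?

Proper length L₀ = 210 m
γ = 1/√(1 - 0.885²) = 2.148
L = L₀/γ = 210/2.148 = 97.77 m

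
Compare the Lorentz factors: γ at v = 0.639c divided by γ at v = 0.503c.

γ₁ = 1/√(1 - 0.639²) = 1.300
γ₂ = 1/√(1 - 0.503²) = 1.157
γ₁/γ₂ = 1.300/1.157 = 1.124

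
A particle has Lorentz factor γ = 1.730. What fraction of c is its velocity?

From γ = 1/√(1 - v²/c²):
1/γ² = 1/1.730² = 0.3341
v²/c² = 1 - 0.3341 = 0.6659
v/c = √(0.6659) = 0.8160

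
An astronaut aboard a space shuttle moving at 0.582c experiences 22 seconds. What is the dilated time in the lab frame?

Proper time Δt₀ = 22 seconds
γ = 1/√(1 - 0.582²) = 1.2297
Δt = γΔt₀ = 1.2297 × 22 = 27.05 seconds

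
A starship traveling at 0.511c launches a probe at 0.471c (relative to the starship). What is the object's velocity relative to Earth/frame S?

u = (u' + v)/(1 + u'v/c²)
Numerator: 0.471 + 0.511 = 0.982
Denominator: 1 + 0.240681 = 1.240681
u = 0.982/1.240681 = 0.7915c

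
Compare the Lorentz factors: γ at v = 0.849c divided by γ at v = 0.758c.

γ₁ = 1/√(1 - 0.849²) = 1.8925
γ₂ = 1/√(1 - 0.758²) = 1.5331
γ₁/γ₂ = 1.8925/1.5331 = 1.234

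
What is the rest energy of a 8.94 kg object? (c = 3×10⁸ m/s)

c² = (3×10⁸)² = 9.000×10¹⁶ m²/s²
E₀ = mc² = 8.94 × 9.000×10¹⁶ = 8.046×10¹⁷ J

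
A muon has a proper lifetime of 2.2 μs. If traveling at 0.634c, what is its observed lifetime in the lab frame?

Proper lifetime τ₀ = 2.2 μs
γ = 1/√(1 - 0.634²) = 1.293
τ = γτ₀ = 1.293 × 2.2 μs = 2.845 μs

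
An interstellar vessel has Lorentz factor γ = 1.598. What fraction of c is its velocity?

From γ = 1/√(1 - v²/c²):
1/γ² = 1/1.598² = 0.3916
v²/c² = 1 - 0.3916 = 0.6084
v/c = √(0.6084) = 0.7800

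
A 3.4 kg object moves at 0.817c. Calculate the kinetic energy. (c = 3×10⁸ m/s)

γ = 1/√(1 - 0.817²) = 1.7342
γ - 1 = 0.7342
KE = (γ-1)mc² = 0.7342 × 3.4 × (3×10⁸)² = 2.247×10¹⁷ J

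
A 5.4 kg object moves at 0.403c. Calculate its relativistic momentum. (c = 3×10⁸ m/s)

γ = 1/√(1 - 0.403²) = 1.0927
v = 0.403 × 3×10⁸ = 1.209×10⁸ m/s
p = γmv = 1.0927 × 5.4 × 1.209×10⁸ = 7.134×10⁸ kg·m/s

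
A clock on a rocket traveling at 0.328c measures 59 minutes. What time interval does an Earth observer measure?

Proper time Δt₀ = 59 minutes
γ = 1/√(1 - 0.328²) = 1.0586
Δt = γΔt₀ = 1.0586 × 59 = 62.46 minutes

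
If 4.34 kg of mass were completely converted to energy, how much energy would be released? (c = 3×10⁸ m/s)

Using E = mc²:
c² = (3×10⁸)² = 9×10¹⁶ m²/s²
E = 4.34 × 9×10¹⁶ = 3.906×10¹⁷ J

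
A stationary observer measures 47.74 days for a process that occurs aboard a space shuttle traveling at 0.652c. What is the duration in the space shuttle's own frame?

Dilated time Δt = 47.74 days
γ = 1/√(1 - 0.652²) = 1.3189
Δt₀ = Δt/γ = 47.74/1.3189 = 36.20 days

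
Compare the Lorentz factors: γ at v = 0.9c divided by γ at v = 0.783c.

γ₁ = 1/√(1 - 0.9²) = 2.294
γ₂ = 1/√(1 - 0.783²) = 1.608
γ₁/γ₂ = 2.294/1.608 = 1.427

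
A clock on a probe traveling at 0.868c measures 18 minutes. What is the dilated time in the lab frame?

Proper time Δt₀ = 18 minutes
γ = 1/√(1 - 0.868²) = 2.014
Δt = γΔt₀ = 2.014 × 18 = 36.25 minutes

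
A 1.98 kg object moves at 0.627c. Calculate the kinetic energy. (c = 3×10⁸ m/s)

γ = 1/√(1 - 0.627²) = 1.28367
γ - 1 = 0.28367
KE = (γ-1)mc² = 0.28367 × 1.98 × (3×10⁸)² = 5.055×10¹⁶ J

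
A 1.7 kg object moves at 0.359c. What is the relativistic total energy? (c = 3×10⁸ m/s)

γ = 1/√(1 - 0.359²) = 1.071
mc² = 1.7 × (3×10⁸)² = 1.530×10¹⁷ J
E = γmc² = 1.071 × 1.530×10¹⁷ = 1.639×10¹⁷ J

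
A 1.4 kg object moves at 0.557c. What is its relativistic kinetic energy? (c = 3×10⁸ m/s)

γ = 1/√(1 - 0.557²) = 1.20408
γ - 1 = 0.20408
KE = (γ-1)mc² = 0.20408 × 1.4 × (3×10⁸)² = 2.571×10¹⁶ J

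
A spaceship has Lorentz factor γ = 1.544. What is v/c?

From γ = 1/√(1 - v²/c²):
1/γ² = 1/1.544² = 0.4195
v²/c² = 1 - 0.4195 = 0.5805
v/c = √(0.5805) = 0.7619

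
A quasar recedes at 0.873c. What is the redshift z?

β = 0.873
(1+β)/(1-β) = 1.873/0.127 = 14.748
√(14.748) = 3.840
z = 3.840 - 1 = 2.840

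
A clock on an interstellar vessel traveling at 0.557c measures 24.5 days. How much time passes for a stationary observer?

Proper time Δt₀ = 24.5 days
γ = 1/√(1 - 0.557²) = 1.204
Δt = γΔt₀ = 1.204 × 24.5 = 29.50 days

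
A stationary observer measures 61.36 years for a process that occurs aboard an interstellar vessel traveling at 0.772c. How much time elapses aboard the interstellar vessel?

Dilated time Δt = 61.36 years
γ = 1/√(1 - 0.772²) = 1.5733
Δt₀ = Δt/γ = 61.36/1.5733 = 39.00 years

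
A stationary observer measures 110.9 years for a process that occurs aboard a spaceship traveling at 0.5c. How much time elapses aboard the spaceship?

Dilated time Δt = 110.9 years
γ = 1/√(1 - 0.5²) = 1.1547
Δt₀ = Δt/γ = 110.9/1.1547 = 96.04 years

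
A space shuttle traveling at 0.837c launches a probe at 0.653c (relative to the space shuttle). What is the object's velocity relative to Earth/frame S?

u = (u' + v)/(1 + u'v/c²)
Numerator: 0.653 + 0.837 = 1.49
Denominator: 1 + 0.546561 = 1.546561
u = 1.49/1.546561 = 0.9634c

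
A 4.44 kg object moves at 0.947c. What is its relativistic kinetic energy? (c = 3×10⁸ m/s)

γ = 1/√(1 - 0.947²) = 3.113
γ - 1 = 2.113
KE = (γ-1)mc² = 2.113 × 4.44 × (3×10⁸)² = 8.444×10¹⁷ J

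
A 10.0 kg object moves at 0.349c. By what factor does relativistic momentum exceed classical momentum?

p_rel = γmv, p_class = mv
Ratio = γ = 1/√(1 - 0.349²) = 1.067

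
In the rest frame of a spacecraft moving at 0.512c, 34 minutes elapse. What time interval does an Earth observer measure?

Proper time Δt₀ = 34 minutes
γ = 1/√(1 - 0.512²) = 1.164
Δt = γΔt₀ = 1.164 × 34 = 39.58 minutes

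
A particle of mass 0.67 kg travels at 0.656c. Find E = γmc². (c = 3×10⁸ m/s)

γ = 1/√(1 - 0.656²) = 1.3249
mc² = 0.67 × (3×10⁸)² = 6.030×10¹⁶ J
E = γmc² = 1.3249 × 6.030×10¹⁶ = 7.989×10¹⁶ J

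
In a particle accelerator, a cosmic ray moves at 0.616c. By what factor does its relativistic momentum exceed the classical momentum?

p_rel = γmv, p_class = mv
Ratio = γ = 1/√(1 - 0.616²)
= 1/√(0.620544) = 1.269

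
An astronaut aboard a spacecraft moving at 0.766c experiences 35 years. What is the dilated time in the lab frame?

Proper time Δt₀ = 35 years
γ = 1/√(1 - 0.766²) = 1.5556
Δt = γΔt₀ = 1.5556 × 35 = 54.45 years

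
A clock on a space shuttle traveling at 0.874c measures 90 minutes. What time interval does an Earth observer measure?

Proper time Δt₀ = 90 minutes
γ = 1/√(1 - 0.874²) = 2.058
Δt = γΔt₀ = 2.058 × 90 = 185.2 minutes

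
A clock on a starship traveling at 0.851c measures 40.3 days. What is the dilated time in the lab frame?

Proper time Δt₀ = 40.3 days
γ = 1/√(1 - 0.851²) = 1.9042
Δt = γΔt₀ = 1.9042 × 40.3 = 76.74 days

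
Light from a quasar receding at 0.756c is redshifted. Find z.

β = 0.756
(1+β)/(1-β) = 1.756/0.244 = 7.197
√(7.197) = 2.683
z = 2.683 - 1 = 1.683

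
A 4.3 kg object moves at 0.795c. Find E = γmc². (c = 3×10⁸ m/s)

γ = 1/√(1 - 0.795²) = 1.6485
mc² = 4.3 × (3×10⁸)² = 3.870×10¹⁷ J
E = γmc² = 1.6485 × 3.870×10¹⁷ = 6.380×10¹⁷ J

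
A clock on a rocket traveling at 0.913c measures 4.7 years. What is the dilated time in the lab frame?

Proper time Δt₀ = 4.7 years
γ = 1/√(1 - 0.913²) = 2.451
Δt = γΔt₀ = 2.451 × 4.7 = 11.52 years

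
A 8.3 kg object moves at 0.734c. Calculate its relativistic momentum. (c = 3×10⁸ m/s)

γ = 1/√(1 - 0.734²) = 1.4724
v = 0.734 × 3×10⁸ = 2.202×10⁸ m/s
p = γmv = 1.4724 × 8.3 × 2.202×10⁸ = 2.691×10⁹ kg·m/s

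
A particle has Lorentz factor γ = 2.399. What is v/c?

From γ = 1/√(1 - v²/c²):
1/γ² = 1/2.399² = 0.1738
v²/c² = 1 - 0.1738 = 0.8262
v/c = √(0.8262) = 0.9090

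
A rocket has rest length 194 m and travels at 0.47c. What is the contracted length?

Proper length L₀ = 194 m
γ = 1/√(1 - 0.47²) = 1.133
L = L₀/γ = 194/1.133 = 171.2 m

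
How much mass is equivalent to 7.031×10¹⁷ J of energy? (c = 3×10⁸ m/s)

From E = mc², we get m = E/c²
c² = (3×10⁸)² = 9×10¹⁶ m²/s²
m = 7.031×10¹⁷ / 9×10¹⁶ = 7.812 kg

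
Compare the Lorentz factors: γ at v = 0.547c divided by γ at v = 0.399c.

γ₁ = 1/√(1 - 0.547²) = 1.195
γ₂ = 1/√(1 - 0.399²) = 1.091
γ₁/γ₂ = 1.195/1.091 = 1.095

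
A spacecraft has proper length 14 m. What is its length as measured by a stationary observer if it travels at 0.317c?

Proper length L₀ = 14 m
γ = 1/√(1 - 0.317²) = 1.054
L = L₀/γ = 14/1.054 = 13.28 m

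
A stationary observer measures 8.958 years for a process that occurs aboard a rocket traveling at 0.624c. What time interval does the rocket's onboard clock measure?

Dilated time Δt = 8.958 years
γ = 1/√(1 - 0.624²) = 1.2797
Δt₀ = Δt/γ = 8.958/1.2797 = 7.000 years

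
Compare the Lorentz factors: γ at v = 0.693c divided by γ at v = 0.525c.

γ₁ = 1/√(1 - 0.693²) = 1.3871
γ₂ = 1/√(1 - 0.525²) = 1.1749
γ₁/γ₂ = 1.3871/1.1749 = 1.181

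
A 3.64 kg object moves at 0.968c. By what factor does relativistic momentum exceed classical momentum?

p_rel = γmv, p_class = mv
Ratio = γ = 1/√(1 - 0.968²) = 3.985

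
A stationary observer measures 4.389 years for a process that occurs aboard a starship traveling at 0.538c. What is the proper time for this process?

Dilated time Δt = 4.389 years
γ = 1/√(1 - 0.538²) = 1.1863
Δt₀ = Δt/γ = 4.389/1.1863 = 3.700 years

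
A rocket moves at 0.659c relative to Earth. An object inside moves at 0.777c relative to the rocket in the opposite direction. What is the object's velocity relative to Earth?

Object's velocity in rocket frame is u' = -0.777c
u = (u' + v)/(1 + u'v/c²) = (v - 0.777)/(1 - 0.777·v/c²)
Numerator: 0.659 - 0.777 = -0.118
Denominator: 1 - 0.512043 = 0.487957
u = -0.118/0.487957 = -0.2418c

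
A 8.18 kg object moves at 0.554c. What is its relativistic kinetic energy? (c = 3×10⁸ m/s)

γ = 1/√(1 - 0.554²) = 1.2012
γ - 1 = 0.2012
KE = (γ-1)mc² = 0.2012 × 8.18 × (3×10⁸)² = 1.481×10¹⁷ J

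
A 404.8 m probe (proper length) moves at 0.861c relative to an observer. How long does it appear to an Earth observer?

Proper length L₀ = 404.8 m
γ = 1/√(1 - 0.861²) = 1.966
L = L₀/γ = 404.8/1.966 = 205.9 m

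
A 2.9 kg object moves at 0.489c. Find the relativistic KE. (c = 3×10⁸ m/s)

γ = 1/√(1 - 0.489²) = 1.1464
γ - 1 = 0.1464
KE = (γ-1)mc² = 0.1464 × 2.9 × (3×10⁸)² = 3.821×10¹⁶ J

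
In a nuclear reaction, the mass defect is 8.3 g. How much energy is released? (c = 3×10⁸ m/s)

Convert mass defect: Δm = 8.3 g = 0.0083 kg
E = Δm·c² = 0.0083 × (3×10⁸)²
= 0.0083 × 9×10¹⁶ = 7.470×10¹⁴ J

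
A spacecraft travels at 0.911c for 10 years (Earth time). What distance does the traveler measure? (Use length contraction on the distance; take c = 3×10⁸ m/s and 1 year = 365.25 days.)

Earth distance: d = v × t = 0.911c × 10 yr = 8.625×10¹⁶ m
γ = 2.425
d' = d/γ = 8.625×10¹⁶/2.425 = 3.557×10¹⁶ m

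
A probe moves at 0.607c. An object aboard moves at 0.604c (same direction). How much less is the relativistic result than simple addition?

Classical: u' + v = 0.604 + 0.607 = 1.211c
Relativistic: u = (0.604 + 0.607)/(1 + 0.366628) = 1.211/1.366628 = 0.8861c
Difference: 1.211 - 0.8861 = 0.3249c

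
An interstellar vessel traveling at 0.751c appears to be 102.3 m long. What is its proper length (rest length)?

Contracted length L = 102.3 m
γ = 1/√(1 - 0.751²) = 1.514
L₀ = γL = 1.514 × 102.3 = 154.9 m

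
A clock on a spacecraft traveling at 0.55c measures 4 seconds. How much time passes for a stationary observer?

Proper time Δt₀ = 4 seconds
γ = 1/√(1 - 0.55²) = 1.19737
Δt = γΔt₀ = 1.19737 × 4 = 4.789 seconds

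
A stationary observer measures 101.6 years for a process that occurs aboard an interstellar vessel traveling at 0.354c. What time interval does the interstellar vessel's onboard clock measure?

Dilated time Δt = 101.6 years
γ = 1/√(1 - 0.354²) = 1.0692
Δt₀ = Δt/γ = 101.6/1.0692 = 95.02 years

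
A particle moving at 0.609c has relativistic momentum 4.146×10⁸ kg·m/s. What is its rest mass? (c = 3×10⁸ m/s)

γ = 1/√(1 - 0.609²) = 1.261
v = 0.609 × 3×10⁸ = 1.827×10⁸ m/s
m = p/(γv) = 4.146×10⁸/(1.261 × 1.827×10⁸) = 1.800 kg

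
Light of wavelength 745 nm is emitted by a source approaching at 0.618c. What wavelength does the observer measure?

β = 0.618
Wavelength Doppler factor = √(0.382/1.618) = √(0.2361) = 0.4859
λ_obs = 745 × 0.4859 = 362.0 nm (blueshift)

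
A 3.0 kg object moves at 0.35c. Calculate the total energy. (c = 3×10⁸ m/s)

γ = 1/√(1 - 0.35²) = 1.0675
mc² = 3.0 × (3×10⁸)² = 2.700×10¹⁷ J
E = γmc² = 1.0675 × 2.700×10¹⁷ = 2.882×10¹⁷ J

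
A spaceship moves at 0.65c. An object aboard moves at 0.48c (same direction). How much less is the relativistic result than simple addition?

Classical: u' + v = 0.48 + 0.65 = 1.13c
Relativistic: u = (0.48 + 0.65)/(1 + 0.312) = 1.13/1.312 = 0.8613c
Difference: 1.13 - 0.8613 = 0.2687c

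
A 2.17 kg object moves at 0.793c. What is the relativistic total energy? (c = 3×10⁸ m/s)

γ = 1/√(1 - 0.793²) = 1.6414
mc² = 2.17 × (3×10⁸)² = 1.953×10¹⁷ J
E = γmc² = 1.6414 × 1.953×10¹⁷ = 3.206×10¹⁷ J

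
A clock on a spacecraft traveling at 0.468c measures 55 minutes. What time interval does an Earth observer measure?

Proper time Δt₀ = 55 minutes
γ = 1/√(1 - 0.468²) = 1.1316
Δt = γΔt₀ = 1.1316 × 55 = 62.24 minutes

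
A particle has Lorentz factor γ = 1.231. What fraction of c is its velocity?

From γ = 1/√(1 - v²/c²):
1/γ² = 1/1.231² = 0.6599
v²/c² = 1 - 0.6599 = 0.3401
v/c = √(0.3401) = 0.5832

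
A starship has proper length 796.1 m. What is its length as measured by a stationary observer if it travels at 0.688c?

Proper length L₀ = 796.1 m
γ = 1/√(1 - 0.688²) = 1.378
L = L₀/γ = 796.1/1.378 = 577.7 m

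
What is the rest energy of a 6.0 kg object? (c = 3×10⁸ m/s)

c² = (3×10⁸)² = 9.000×10¹⁶ m²/s²
E₀ = mc² = 6.0 × 9.000×10¹⁶ = 5.400×10¹⁷ J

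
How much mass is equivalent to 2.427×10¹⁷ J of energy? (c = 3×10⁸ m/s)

From E = mc², we get m = E/c²
c² = (3×10⁸)² = 9×10¹⁶ m²/s²
m = 2.427×10¹⁷ / 9×10¹⁶ = 2.697 kg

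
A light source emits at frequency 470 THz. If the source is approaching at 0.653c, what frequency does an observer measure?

β = v/c = 0.653
(1+β)/(1-β) = 1.653/0.347 = 4.764
Doppler factor = √(4.764) = 2.183
f_obs = 470 × 2.183 = 1026 THz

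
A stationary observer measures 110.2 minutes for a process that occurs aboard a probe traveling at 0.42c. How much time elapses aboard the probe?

Dilated time Δt = 110.2 minutes
γ = 1/√(1 - 0.42²) = 1.102
Δt₀ = Δt/γ = 110.2/1.102 = 100.0 minutes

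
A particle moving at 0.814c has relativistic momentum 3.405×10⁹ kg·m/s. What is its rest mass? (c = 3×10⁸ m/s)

γ = 1/√(1 - 0.814²) = 1.7216
v = 0.814 × 3×10⁸ = 2.442×10⁸ m/s
m = p/(γv) = 3.405×10⁹/(1.7216 × 2.442×10⁸) = 8.099 kg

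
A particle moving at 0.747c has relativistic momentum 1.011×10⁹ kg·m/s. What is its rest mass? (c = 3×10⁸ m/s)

γ = 1/√(1 - 0.747²) = 1.5042
v = 0.747 × 3×10⁸ = 2.241×10⁸ m/s
m = p/(γv) = 1.011×10⁹/(1.5042 × 2.241×10⁸) = 2.999 kg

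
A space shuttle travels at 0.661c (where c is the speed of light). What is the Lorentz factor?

v/c = 0.661, so (v/c)² = 0.436921
1 - (v/c)² = 0.563079
γ = 1/√(0.563079) = 1.333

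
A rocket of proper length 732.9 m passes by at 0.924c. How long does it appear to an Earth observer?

Proper length L₀ = 732.9 m
γ = 1/√(1 - 0.924²) = 2.615
L = L₀/γ = 732.9/2.615 = 280.3 m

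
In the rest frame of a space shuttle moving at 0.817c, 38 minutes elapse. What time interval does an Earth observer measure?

Proper time Δt₀ = 38 minutes
γ = 1/√(1 - 0.817²) = 1.7342
Δt = γΔt₀ = 1.7342 × 38 = 65.90 minutes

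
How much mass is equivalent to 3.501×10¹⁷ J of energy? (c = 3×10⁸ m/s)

From E = mc², we get m = E/c²
c² = (3×10⁸)² = 9×10¹⁶ m²/s²
m = 3.501×10¹⁷ / 9×10¹⁶ = 3.890 kg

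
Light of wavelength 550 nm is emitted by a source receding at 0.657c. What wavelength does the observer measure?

β = 0.657
Wavelength Doppler factor = √(1.657/0.343) = √(4.831) = 2.198
λ_obs = 550 × 2.198 = 1209 nm (redshift)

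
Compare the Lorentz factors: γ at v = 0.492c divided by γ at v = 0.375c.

γ₁ = 1/√(1 - 0.492²) = 1.149
γ₂ = 1/√(1 - 0.375²) = 1.079
γ₁/γ₂ = 1.149/1.079 = 1.065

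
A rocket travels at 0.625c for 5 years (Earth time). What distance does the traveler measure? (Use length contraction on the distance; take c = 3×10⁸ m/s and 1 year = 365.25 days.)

Earth distance: d = v × t = 0.625c × 5 yr = 2.95853×10¹⁶ m
γ = 1.28103
d' = d/γ = 2.95853×10¹⁶/1.28103 = 2.309×10¹⁶ m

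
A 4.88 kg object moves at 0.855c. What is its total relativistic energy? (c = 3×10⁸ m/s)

γ = 1/√(1 - 0.855²) = 1.928
mc² = 4.88 × (3×10⁸)² = 4.392×10¹⁷ J
E = γmc² = 1.928 × 4.392×10¹⁷ = 8.468×10¹⁷ J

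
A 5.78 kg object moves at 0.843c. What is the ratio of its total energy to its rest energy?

E = γmc², E₀ = mc²
E/E₀ = γ = 1/√(1 - 0.843²) = 1.859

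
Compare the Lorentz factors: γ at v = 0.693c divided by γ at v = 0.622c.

γ₁ = 1/√(1 - 0.693²) = 1.387
γ₂ = 1/√(1 - 0.622²) = 1.277
γ₁/γ₂ = 1.387/1.277 = 1.086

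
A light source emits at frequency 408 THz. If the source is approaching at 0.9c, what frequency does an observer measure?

β = v/c = 0.9
(1+β)/(1-β) = 1.9/0.1 = 19.00
Doppler factor = √(19.00) = 4.359
f_obs = 408 × 4.359 = 1778 THz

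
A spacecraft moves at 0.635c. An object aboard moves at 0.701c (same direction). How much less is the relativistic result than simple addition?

Classical: u' + v = 0.701 + 0.635 = 1.336c
Relativistic: u = (0.701 + 0.635)/(1 + 0.445135) = 1.336/1.445135 = 0.9245c
Difference: 1.336 - 0.9245 = 0.4115c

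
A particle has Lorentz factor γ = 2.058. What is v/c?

From γ = 1/√(1 - v²/c²):
1/γ² = 1/2.058² = 0.2361
v²/c² = 1 - 0.2361 = 0.7639
v/c = √(0.7639) = 0.8740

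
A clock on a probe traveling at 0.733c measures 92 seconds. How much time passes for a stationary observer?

Proper time Δt₀ = 92 seconds
γ = 1/√(1 - 0.733²) = 1.470
Δt = γΔt₀ = 1.470 × 92 = 135.2 seconds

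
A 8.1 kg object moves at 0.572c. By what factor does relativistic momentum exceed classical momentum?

p_rel = γmv, p_class = mv
Ratio = γ = 1/√(1 - 0.572²) = 1.219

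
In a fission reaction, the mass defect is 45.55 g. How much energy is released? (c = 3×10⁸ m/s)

Convert mass defect: Δm = 45.55 g = 0.04555 kg
E = Δm·c² = 0.04555 × (3×10⁸)²
= 0.04555 × 9×10¹⁶ = 4.100×10¹⁵ J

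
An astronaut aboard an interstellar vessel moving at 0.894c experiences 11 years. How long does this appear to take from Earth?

Proper time Δt₀ = 11 years
γ = 1/√(1 - 0.894²) = 2.232
Δt = γΔt₀ = 2.232 × 11 = 24.55 years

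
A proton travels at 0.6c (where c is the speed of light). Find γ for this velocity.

v/c = 0.6, so (v/c)² = 0.36
1 - (v/c)² = 0.64
γ = 1/√(0.64) = 1.250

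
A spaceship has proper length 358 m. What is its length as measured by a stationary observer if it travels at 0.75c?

Proper length L₀ = 358 m
γ = 1/√(1 - 0.75²) = 1.512
L = L₀/γ = 358/1.512 = 236.8 m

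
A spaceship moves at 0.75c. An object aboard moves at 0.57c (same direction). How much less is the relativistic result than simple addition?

Classical: u' + v = 0.57 + 0.75 = 1.32c
Relativistic: u = (0.57 + 0.75)/(1 + 0.4275) = 1.32/1.4275 = 0.9247c
Difference: 1.32 - 0.9247 = 0.3953c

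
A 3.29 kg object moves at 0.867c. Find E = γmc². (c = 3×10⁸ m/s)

γ = 1/√(1 - 0.867²) = 2.0068
mc² = 3.29 × (3×10⁸)² = 2.961×10¹⁷ J
E = γmc² = 2.0068 × 2.961×10¹⁷ = 5.942×10¹⁷ J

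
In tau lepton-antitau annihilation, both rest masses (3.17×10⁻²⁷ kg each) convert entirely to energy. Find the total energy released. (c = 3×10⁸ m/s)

Both particles have the same rest mass, so total mass = 2m
E = 2m·c² = 2 × 3.17×10⁻²⁷ × (3×10⁸)²
= 2 × 3.17×10⁻²⁷ × 9×10¹⁶
= 5.706×10⁻¹⁰ J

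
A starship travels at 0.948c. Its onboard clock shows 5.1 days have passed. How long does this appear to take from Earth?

Proper time Δt₀ = 5.1 days
γ = 1/√(1 - 0.948²) = 3.142
Δt = γΔt₀ = 3.142 × 5.1 = 16.02 days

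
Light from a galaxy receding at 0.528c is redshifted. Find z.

β = 0.528
(1+β)/(1-β) = 1.528/0.472 = 3.237
√(3.237) = 1.7992
z = 1.7992 - 1 = 0.7992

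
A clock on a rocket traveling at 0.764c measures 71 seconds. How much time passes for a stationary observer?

Proper time Δt₀ = 71 seconds
γ = 1/√(1 - 0.764²) = 1.5499
Δt = γΔt₀ = 1.5499 × 71 = 110.0 seconds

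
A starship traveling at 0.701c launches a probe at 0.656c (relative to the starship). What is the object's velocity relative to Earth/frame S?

u = (u' + v)/(1 + u'v/c²)
Numerator: 0.656 + 0.701 = 1.357
Denominator: 1 + 0.459856 = 1.459856
u = 1.357/1.459856 = 0.9295c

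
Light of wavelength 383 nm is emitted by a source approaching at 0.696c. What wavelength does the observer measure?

β = 0.696
Wavelength Doppler factor = √(0.304/1.696) = √(0.17925) = 0.4234
λ_obs = 383 × 0.4234 = 162.2 nm (blueshift)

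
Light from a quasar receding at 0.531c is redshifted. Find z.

β = 0.531
(1+β)/(1-β) = 1.531/0.469 = 3.2644
√(3.2644) = 1.8068
z = 1.8068 - 1 = 0.8068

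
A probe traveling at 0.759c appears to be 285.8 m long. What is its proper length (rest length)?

Contracted length L = 285.8 m
γ = 1/√(1 - 0.759²) = 1.536
L₀ = γL = 1.536 × 285.8 = 439.0 m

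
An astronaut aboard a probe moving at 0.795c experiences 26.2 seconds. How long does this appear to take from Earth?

Proper time Δt₀ = 26.2 seconds
γ = 1/√(1 - 0.795²) = 1.6485
Δt = γΔt₀ = 1.6485 × 26.2 = 43.19 seconds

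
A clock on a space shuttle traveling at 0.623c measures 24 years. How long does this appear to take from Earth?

Proper time Δt₀ = 24 years
γ = 1/√(1 - 0.623²) = 1.2784
Δt = γΔt₀ = 1.2784 × 24 = 30.68 years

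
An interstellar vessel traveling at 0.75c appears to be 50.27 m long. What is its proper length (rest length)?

Contracted length L = 50.27 m
γ = 1/√(1 - 0.75²) = 1.5119
L₀ = γL = 1.5119 × 50.27 = 76.00 m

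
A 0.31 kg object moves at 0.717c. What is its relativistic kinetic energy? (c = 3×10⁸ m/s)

γ = 1/√(1 - 0.717²) = 1.43457
γ - 1 = 0.43457
KE = (γ-1)mc² = 0.43457 × 0.31 × (3×10⁸)² = 1.212×10¹⁶ J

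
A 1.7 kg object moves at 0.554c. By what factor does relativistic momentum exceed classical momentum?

p_rel = γmv, p_class = mv
Ratio = γ = 1/√(1 - 0.554²) = 1.201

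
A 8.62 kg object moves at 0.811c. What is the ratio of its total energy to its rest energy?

E = γmc², E₀ = mc²
E/E₀ = γ = 1/√(1 - 0.811²) = 1.709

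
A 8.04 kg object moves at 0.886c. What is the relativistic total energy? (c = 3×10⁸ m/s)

γ = 1/√(1 - 0.886²) = 2.157
mc² = 8.04 × (3×10⁸)² = 7.236×10¹⁷ J
E = γmc² = 2.157 × 7.236×10¹⁷ = 1.561×10¹⁸ J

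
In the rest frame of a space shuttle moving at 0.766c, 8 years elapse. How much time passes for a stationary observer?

Proper time Δt₀ = 8 years
γ = 1/√(1 - 0.766²) = 1.5556
Δt = γΔt₀ = 1.5556 × 8 = 12.44 years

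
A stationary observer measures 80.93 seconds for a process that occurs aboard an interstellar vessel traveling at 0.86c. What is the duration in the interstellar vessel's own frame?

Dilated time Δt = 80.93 seconds
γ = 1/√(1 - 0.86²) = 1.9597
Δt₀ = Δt/γ = 80.93/1.9597 = 41.30 seconds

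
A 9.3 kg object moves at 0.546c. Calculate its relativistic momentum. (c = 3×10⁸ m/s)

γ = 1/√(1 - 0.546²) = 1.1936
v = 0.546 × 3×10⁸ = 1.638×10⁸ m/s
p = γmv = 1.1936 × 9.3 × 1.638×10⁸ = 1.818×10⁹ kg·m/s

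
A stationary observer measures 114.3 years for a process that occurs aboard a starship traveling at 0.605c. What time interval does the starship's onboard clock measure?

Dilated time Δt = 114.3 years
γ = 1/√(1 - 0.605²) = 1.2559
Δt₀ = Δt/γ = 114.3/1.2559 = 91.01 years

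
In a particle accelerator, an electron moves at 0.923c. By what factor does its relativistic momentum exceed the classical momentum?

p_rel = γmv, p_class = mv
Ratio = γ = 1/√(1 - 0.923²)
= 1/√(0.148071) = 2.599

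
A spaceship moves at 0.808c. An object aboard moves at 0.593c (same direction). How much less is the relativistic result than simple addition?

Classical: u' + v = 0.593 + 0.808 = 1.401c
Relativistic: u = (0.593 + 0.808)/(1 + 0.479144) = 1.401/1.479144 = 0.9472c
Difference: 1.401 - 0.9472 = 0.4538c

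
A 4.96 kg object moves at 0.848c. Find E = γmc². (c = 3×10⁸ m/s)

γ = 1/√(1 - 0.848²) = 1.8868
mc² = 4.96 × (3×10⁸)² = 4.464×10¹⁷ J
E = γmc² = 1.8868 × 4.464×10¹⁷ = 8.423×10¹⁷ J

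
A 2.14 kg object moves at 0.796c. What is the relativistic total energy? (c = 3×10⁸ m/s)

γ = 1/√(1 - 0.796²) = 1.652
mc² = 2.14 × (3×10⁸)² = 1.926×10¹⁷ J
E = γmc² = 1.652 × 1.926×10¹⁷ = 3.182×10¹⁷ J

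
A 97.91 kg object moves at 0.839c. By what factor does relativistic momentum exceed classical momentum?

p_rel = γmv, p_class = mv
Ratio = γ = 1/√(1 - 0.839²) = 1.838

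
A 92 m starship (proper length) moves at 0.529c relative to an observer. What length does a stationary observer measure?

Proper length L₀ = 92 m
γ = 1/√(1 - 0.529²) = 1.1784
L = L₀/γ = 92/1.1784 = 78.07 m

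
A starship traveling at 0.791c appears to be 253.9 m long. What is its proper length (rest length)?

Contracted length L = 253.9 m
γ = 1/√(1 - 0.791²) = 1.6345
L₀ = γL = 1.6345 × 253.9 = 415.0 m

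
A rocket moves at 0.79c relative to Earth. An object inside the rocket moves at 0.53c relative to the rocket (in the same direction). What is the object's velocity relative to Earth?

u = (u' + v)/(1 + u'v/c²)
Numerator: 0.53 + 0.79 = 1.32
Denominator: 1 + 0.4187 = 1.4187
u = 1.32/1.4187 = 0.9304c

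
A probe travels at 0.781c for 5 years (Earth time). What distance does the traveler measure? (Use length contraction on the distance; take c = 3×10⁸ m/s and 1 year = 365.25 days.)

Earth distance: d = v × t = 0.781c × 5 yr = 3.697×10¹⁶ m
γ = 1.601
d' = d/γ = 3.697×10¹⁶/1.601 = 2.309×10¹⁶ m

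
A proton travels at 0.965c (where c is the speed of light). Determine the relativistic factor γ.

v/c = 0.965, so (v/c)² = 0.931225
1 - (v/c)² = 0.068775
γ = 1/√(0.068775) = 3.813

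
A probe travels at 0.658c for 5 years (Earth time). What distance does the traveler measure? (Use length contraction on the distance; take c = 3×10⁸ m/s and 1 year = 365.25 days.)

Earth distance: d = v × t = 0.658c × 5 yr = 3.1147×10¹⁶ m
γ = 1.3280
d' = d/γ = 3.1147×10¹⁶/1.3280 = 2.345×10¹⁶ m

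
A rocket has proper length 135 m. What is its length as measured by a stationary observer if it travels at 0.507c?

Proper length L₀ = 135 m
γ = 1/√(1 - 0.507²) = 1.160
L = L₀/γ = 135/1.160 = 116.4 m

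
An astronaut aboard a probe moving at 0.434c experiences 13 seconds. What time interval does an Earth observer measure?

Proper time Δt₀ = 13 seconds
γ = 1/√(1 - 0.434²) = 1.110
Δt = γΔt₀ = 1.110 × 13 = 14.43 seconds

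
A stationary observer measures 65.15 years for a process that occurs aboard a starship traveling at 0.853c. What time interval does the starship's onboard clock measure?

Dilated time Δt = 65.15 years
γ = 1/√(1 - 0.853²) = 1.916
Δt₀ = Δt/γ = 65.15/1.916 = 34.00 years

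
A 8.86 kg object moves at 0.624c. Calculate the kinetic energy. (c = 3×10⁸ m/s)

γ = 1/√(1 - 0.624²) = 1.2797
γ - 1 = 0.2797
KE = (γ-1)mc² = 0.2797 × 8.86 × (3×10⁸)² = 2.230×10¹⁷ J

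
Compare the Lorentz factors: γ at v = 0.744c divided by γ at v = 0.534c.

γ₁ = 1/√(1 - 0.744²) = 1.497
γ₂ = 1/√(1 - 0.534²) = 1.183
γ₁/γ₂ = 1.497/1.183 = 1.265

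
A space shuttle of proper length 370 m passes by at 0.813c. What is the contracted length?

Proper length L₀ = 370 m
γ = 1/√(1 - 0.813²) = 1.7174
L = L₀/γ = 370/1.7174 = 215.4 m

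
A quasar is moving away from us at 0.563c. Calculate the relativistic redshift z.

β = 0.563
(1+β)/(1-β) = 1.563/0.437 = 3.5767
√(3.5767) = 1.8912
z = 1.8912 - 1 = 0.8912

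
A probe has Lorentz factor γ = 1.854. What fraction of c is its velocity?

From γ = 1/√(1 - v²/c²):
1/γ² = 1/1.854² = 0.2909
v²/c² = 1 - 0.2909 = 0.7091
v/c = √(0.7091) = 0.8421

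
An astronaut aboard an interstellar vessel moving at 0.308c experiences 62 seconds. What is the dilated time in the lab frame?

Proper time Δt₀ = 62 seconds
γ = 1/√(1 - 0.308²) = 1.0511
Δt = γΔt₀ = 1.0511 × 62 = 65.17 seconds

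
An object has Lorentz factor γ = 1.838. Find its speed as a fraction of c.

From γ = 1/√(1 - v²/c²):
1/γ² = 1/1.838² = 0.2960
v²/c² = 1 - 0.2960 = 0.7040
v/c = √(0.7040) = 0.8390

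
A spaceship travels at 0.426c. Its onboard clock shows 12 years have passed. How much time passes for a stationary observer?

Proper time Δt₀ = 12 years
γ = 1/√(1 - 0.426²) = 1.105
Δt = γΔt₀ = 1.105 × 12 = 13.26 years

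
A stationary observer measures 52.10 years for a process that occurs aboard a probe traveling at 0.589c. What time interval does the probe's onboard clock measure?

Dilated time Δt = 52.10 years
γ = 1/√(1 - 0.589²) = 1.2374
Δt₀ = Δt/γ = 52.10/1.2374 = 42.10 years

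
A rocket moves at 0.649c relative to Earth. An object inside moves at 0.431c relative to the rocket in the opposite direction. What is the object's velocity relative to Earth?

Object's velocity in rocket frame is u' = -0.431c
u = (u' + v)/(1 + u'v/c²) = (v - 0.431)/(1 - 0.431·v/c²)
Numerator: 0.649 - 0.431 = 0.218
Denominator: 1 - 0.279719 = 0.720281
u = 0.218/0.720281 = 0.3027c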